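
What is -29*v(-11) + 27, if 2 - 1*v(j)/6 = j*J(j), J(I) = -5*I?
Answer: -105591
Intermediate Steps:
v(j) = 12 + 30*j² (v(j) = 12 - 6*j*(-5*j) = 12 - (-30)*j² = 12 + 30*j²)
-29*v(-11) + 27 = -29*(12 + 30*(-11)²) + 27 = -29*(12 + 30*121) + 27 = -29*(12 + 3630) + 27 = -29*3642 + 27 = -105618 + 27 = -105591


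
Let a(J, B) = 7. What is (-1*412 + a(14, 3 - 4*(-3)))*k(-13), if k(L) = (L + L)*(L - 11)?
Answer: -252720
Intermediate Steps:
k(L) = 2*L*(-11 + L) (k(L) = (2*L)*(-11 + L) = 2*L*(-11 + L))
(-1*412 + a(14, 3 - 4*(-3)))*k(-13) = (-1*412 + 7)*(2*(-13)*(-11 - 13)) = (-412 + 7)*(2*(-13)*(-24)) = -405*624 = -252720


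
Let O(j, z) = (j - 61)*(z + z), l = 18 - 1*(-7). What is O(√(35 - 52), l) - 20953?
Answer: -24003 + 50*I*√17 ≈ -24003.0 + 206.16*I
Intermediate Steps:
l = 25 (l = 18 + 7 = 25)
O(j, z) = 2*z*(-61 + j) (O(j, z) = (-61 + j)*(2*z) = 2*z*(-61 + j))
O(√(35 - 52), l) - 20953 = 2*25*(-61 + √(35 - 52)) - 20953 = 2*25*(-61 + √(-17)) - 20953 = 2*25*(-61 + I*√17) - 20953 = (-3050 + 50*I*√17) - 20953 = -24003 + 50*I*√17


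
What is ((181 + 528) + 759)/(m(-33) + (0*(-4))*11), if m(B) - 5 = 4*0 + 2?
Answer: 1468/7 ≈ 209.71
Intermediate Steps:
m(B) = 7 (m(B) = 5 + (4*0 + 2) = 5 + (0 + 2) = 5 + 2 = 7)
((181 + 528) + 759)/(m(-33) + (0*(-4))*11) = ((181 + 528) + 759)/(7 + (0*(-4))*11) = (709 + 759)/(7 + 0*11) = 1468/(7 + 0) = 1468/7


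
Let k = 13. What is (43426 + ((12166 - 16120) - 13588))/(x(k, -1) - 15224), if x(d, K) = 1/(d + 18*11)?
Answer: -5461524/3212263 ≈ -1.7002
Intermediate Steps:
x(d, K) = 1/(198 + d) (x(d, K) = 1/(d + 198) = 1/(198 + d))
(43426 + ((12166 - 16120) - 13588))/(x(k, -1) - 15224) = (43426 + ((12166 - 16120) - 13588))/(1/(198 + 13) - 15224) = (43426 + (-3954 - 13588))/(1/211 - 15224) = (43426 - 17542)/(1/211 - 15224) = 25884/(-3212263/211) = 25884*(-211/3212263) = -5461524/3212263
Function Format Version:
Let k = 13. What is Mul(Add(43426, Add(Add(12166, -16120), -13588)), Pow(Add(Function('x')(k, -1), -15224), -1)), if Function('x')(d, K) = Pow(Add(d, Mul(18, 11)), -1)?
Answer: Rational(-5461524, 3212263) ≈ -1.7002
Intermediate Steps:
Function('x')(d, K) = Pow(Add(198, d), -1) (Function('x')(d, K) = Pow(Add(d, 198), -1) = Pow(Add(198, d), -1))
Mul(Add(43426, Add(Add(12166, -16120), -13588)), Pow(Add(Function('x')(k, -1), -15224), -1)) = Mul(Add(43426, Add(Add(12166, -16120), -13588)), Pow(Add(Pow(Add(198, 13), -1), -15224), -1)) = Mul(Add(43426, Add(-3954, -13588)), Pow(Add(Pow(211, -1), -15224), -1)) = Mul(Add(43426, -17542), Pow(Add(Rational(1, 211), -15224), -1)) = Mul(25884, Pow(Rational(-3212263, 211), -1)) = Mul(25884, Rational(-211, 3212263)) = Rational(-5461524, 3212263)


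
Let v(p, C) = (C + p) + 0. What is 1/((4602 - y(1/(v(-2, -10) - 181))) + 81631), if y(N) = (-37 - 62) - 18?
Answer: 1/86350 ≈ 1.1581e-5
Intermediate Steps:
v(p, C) = C + p
y(N) = -117 (y(N) = -99 - 18 = -117)
1/((4602 - y(1/(v(-2, -10) - 181))) + 81631) = 1/((4602 - 1*(-117)) + 81631) = 1/((4602 + 117) + 81631) = 1/(4719 + 81631) = 1/86350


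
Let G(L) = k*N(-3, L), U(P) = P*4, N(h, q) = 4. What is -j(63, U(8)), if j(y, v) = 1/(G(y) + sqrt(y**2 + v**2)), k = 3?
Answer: 12/4849 - sqrt(4993)/4849 ≈ -0.012098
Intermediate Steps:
U(P) = 4*P
G(L) = 12 (G(L) = 3*4 = 12)
j(y, v) = 1/(12 + sqrt(v**2 + y**2)) (j(y, v) = 1/(12 + sqrt(y**2 + v**2)) = 1/(12 + sqrt(v**2 + y**2)))
-j(63, U(8)) = -1/(12 + sqrt((4*8)**2 + 63**2)) = -1/(12 + sqrt(32**2 + 3969)) = -1/(12 + sqrt(1024 + 3969)) = -1/(12 + sqrt(4993))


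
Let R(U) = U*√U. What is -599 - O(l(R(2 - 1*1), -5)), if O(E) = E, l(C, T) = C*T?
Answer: -594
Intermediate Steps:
R(U) = U^(3/2)
-599 - O(l(R(2 - 1*1), -5)) = -599 - (2 - 1*1)^(3/2)*(-5) = -599 - (2 - 1)^(3/2)*(-5) = -599 - 1^(3/2)*(-5) = -599 - (-5) = -599 - 1*(-5) = -599 + 5 = -594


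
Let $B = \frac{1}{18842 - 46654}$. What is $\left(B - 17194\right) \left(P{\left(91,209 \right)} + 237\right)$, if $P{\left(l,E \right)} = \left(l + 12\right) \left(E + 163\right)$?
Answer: $- \frac{18436026441537}{27812} \approx -6.6288 \cdot 10^{8}$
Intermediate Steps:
$B = - \frac{1}{27812}$ ($B = \frac{1}{-27812} = - \frac{1}{27812} \approx -3.5956 \cdot 10^{-5}$)
$P{\left(l,E \right)} = \left(12 + l\right) \left(163 + E\right)$
$\left(B - 17194\right) \left(P{\left(91,209 \right)} + 237\right) = \left(- \frac{1}{27812} - 17194\right) \left(\left(1956 + 12 \cdot 209 + 163 \cdot 91 + 209 \cdot 91\right) + 237\right) = - \frac{478199529 \left(\left(1956 + 2508 + 14833 + 19019\right) + 237\right)}{27812} = - \frac{478199529 \left(38316 + 237\right)}{27812} = \left(- \frac{478199529}{27812}\right) 38553 = - \frac{18436026441537}{27812}$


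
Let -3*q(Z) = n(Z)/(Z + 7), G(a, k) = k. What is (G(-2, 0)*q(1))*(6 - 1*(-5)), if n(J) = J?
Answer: 0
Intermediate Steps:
q(Z) = -Z/(3*(7 + Z)) (q(Z) = -Z/(3*(Z + 7)) = -Z/(3*(7 + Z)))
(G(-2, 0)*q(1))*(6 - 1*(-5)) = (0*(-1*1/(21 + 3*1)))*(6 - 1*(-5)) = (0*(-1*1/(21 + 3)))*(6 + 5) = (0*(-1*1/24))*11 = (0*(-1*1*1/24))*11 = (0*(-1/24))*11 = 0*11 = 0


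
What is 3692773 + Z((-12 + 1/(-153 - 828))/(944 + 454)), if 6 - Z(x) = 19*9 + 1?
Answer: 3692607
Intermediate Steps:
Z(x) = -166 (Z(x) = 6 - (19*9 + 1) = 6 - (171 + 1) = 6 - 1*172 = 6 - 172 = -166)
3692773 + Z((-12 + 1/(-153 - 828))/(944 + 454)) = 3692773 - 166 = 3692607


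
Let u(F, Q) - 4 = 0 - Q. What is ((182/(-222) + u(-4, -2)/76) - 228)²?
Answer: 930894999241/17791524 ≈ 52322.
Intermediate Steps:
u(F, Q) = 4 - Q (u(F, Q) = 4 + (0 - Q) = 4 - Q)
((182/(-222) + u(-4, -2)/76) - 228)² = ((182/(-222) + (4 - 1*(-2))/76) - 228)² = ((182*(-1/222) + (4 + 2)*(1/76)) - 228)² = ((-91/111 + 6*(1/76)) - 228)² = ((-91/111 + 3/38) - 228)² = (-3125/4218 - 228)² = (-964829/4218)² = 930894999241/17791524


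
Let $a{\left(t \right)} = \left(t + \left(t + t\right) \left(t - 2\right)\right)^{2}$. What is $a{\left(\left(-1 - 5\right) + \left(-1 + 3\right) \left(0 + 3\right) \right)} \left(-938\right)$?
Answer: $0$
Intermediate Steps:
$a{\left(t \right)} = \left(t + 2 t \left(-2 + t\right)\right)^{2}$
$a{\left(\left(-1 - 5\right) + \left(-1 + 3\right) \left(0 + 3\right) \right)} \left(-938\right) = \left(\left(-1 - 5\right) + \left(-1 + 3\right) \left(0 + 3\right)\right)^{2} \left(-3 + 2 \left(\left(-1 - 5\right) + \left(-1 + 3\right) \left(0 + 3\right)\right)\right)^{2} \left(-938\right) = \left(-6 + 2 \cdot 3\right)^{2} \left(-3 + 2 \left(-6 + 2 \cdot 3\right)\right)^{2} \left(-938\right) = \left(-6 + 6\right)^{2} \left(-3 + 2 \left(-6 + 6\right)\right)^{2} \left(-938\right) = 0^{2} \left(-3 + 2 \cdot 0\right)^{2} \left(-938\right) = 0 \left(-3 + 0\right)^{2} \left(-938\right) = 0 \left(-3\right)^{2} \left(-938\right) = 0 \cdot 9 \left(-938\right) = 0 \left(-938\right) = 0$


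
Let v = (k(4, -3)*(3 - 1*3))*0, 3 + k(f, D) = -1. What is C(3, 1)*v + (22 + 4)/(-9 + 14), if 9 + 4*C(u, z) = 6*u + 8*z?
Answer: 26/5 ≈ 5.2000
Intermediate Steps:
C(u, z) = -9/4 + 2*z + 3*u/2 (C(u, z) = -9/4 + (6*u + 8*z)/4 = -9/4 + (2*z + 3*u/2) = -9/4 + 2*z + 3*u/2)
k(f, D) = -4 (k(f, D) = -3 - 1 = -4)
v = 0 (v = -4*(3 - 1*3)*0 = -4*(3 - 3)*0 = -4*0*0 = 0*0 = 0)
C(3, 1)*v + (22 + 4)/(-9 + 14) = (-9/4 + 2*1 + (3/2)*3)*0 + (22 + 4)/(-9 + 14) = (-9/4 + 2 + 9/2)*0 + 26/5 = (17/4)*0 + 26*(⅕) = 0 + 26/5 = 26/5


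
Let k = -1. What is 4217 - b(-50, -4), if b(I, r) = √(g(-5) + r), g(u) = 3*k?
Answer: 4217 - I*√7 ≈ 4217.0 - 2.6458*I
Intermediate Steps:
g(u) = -3 (g(u) = 3*(-1) = -3)
b(I, r) = √(-3 + r)
4217 - b(-50, -4) = 4217 - √(-3 - 4) = 4217 - √(-7) = 4217 - I*√7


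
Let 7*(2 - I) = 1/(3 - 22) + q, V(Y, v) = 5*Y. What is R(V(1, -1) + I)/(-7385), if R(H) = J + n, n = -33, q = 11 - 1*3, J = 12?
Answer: 3/1055 ≈ 0.0028436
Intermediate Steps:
q = 8 (q = 11 - 3 = 8)
I = 115/133 (I = 2 - (1/(3 - 22) + 8)/7 = 2 - (1/(-19) + 8)/7 = 2 - (-1/19 + 8)/7 = 2 - ⅐*151/19 = 2 - 151/133 = 115/133 ≈ 0.86466)
R(H) = -21 (R(H) = 12 - 33 = -21)
R(V(1, -1) + I)/(-7385) = -21/(-7385) = -21*(-1/7385) = 3/1055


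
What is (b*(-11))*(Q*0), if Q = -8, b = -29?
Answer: 0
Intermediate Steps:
(b*(-11))*(Q*0) = (-29*(-11))*(-8*0) = 319*0 = 0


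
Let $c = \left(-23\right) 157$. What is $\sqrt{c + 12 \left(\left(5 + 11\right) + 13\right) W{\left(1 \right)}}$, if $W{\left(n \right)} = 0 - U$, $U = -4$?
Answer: $i \sqrt{2219} \approx 47.106 i$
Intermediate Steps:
$c = -3611$
$W{\left(n \right)} = 4$ ($W{\left(n \right)} = 0 - -4 = 0 + 4 = 4$)
$\sqrt{c + 12 \left(\left(5 + 11\right) + 13\right) W{\left(1 \right)}} = \sqrt{-3611 + 12 \left(\left(5 + 11\right) + 13\right) 4} = \sqrt{-3611 + 12 \left(16 + 13\right) 4} = \sqrt{-3611 + 12 \cdot 29 \cdot 4} = \sqrt{-3611 + 348 \cdot 4} = \sqrt{-3611 + 1392} = \sqrt{-2219} = i \sqrt{2219}$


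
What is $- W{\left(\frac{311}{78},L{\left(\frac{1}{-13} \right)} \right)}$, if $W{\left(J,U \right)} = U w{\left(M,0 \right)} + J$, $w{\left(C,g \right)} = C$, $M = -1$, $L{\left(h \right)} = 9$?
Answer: $\frac{391}{78} \approx 5.0128$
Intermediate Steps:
$W{\left(J,U \right)} = J - U$ ($W{\left(J,U \right)} = U \left(-1\right) + J = - U + J = J - U$)
$- W{\left(\frac{311}{78},L{\left(\frac{1}{-13} \right)} \right)} = - (\frac{311}{78} - 9) = \left(-1\right) \left(- \frac{391}{78}\right) = \frac{391}{78}$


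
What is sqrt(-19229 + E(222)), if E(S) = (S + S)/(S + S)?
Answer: 2*I*sqrt(4807) ≈ 138.67*I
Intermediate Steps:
E(S) = 1 (E(S) = (2*S)/((2*S)) = (2*S)*(1/(2*S)) = 1)
sqrt(-19229 + E(222)) = sqrt(-19229 + 1) = sqrt(-19228) = 2*I*sqrt(4807)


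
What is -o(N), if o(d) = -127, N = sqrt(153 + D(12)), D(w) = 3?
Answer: 127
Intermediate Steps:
N = 2*sqrt(39) (N = sqrt(153 + 3) = sqrt(156) = 2*sqrt(39) ≈ 12.490)
-o(N) = -1*(-127) = 127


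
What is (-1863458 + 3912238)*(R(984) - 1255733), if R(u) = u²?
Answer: -588977128060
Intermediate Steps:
(-1863458 + 3912238)*(R(984) - 1255733) = (-1863458 + 3912238)*(984² - 1255733) = 2048780*(968256 - 1255733) = 2048780*(-287477) = -588977128060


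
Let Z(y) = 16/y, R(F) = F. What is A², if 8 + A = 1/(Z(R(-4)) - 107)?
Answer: 790321/12321 ≈ 64.144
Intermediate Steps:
A = -889/111 (A = -8 + 1/(16/(-4) - 107) = -8 + 1/(16*(-¼) - 107) = -8 + 1/(-4 - 107) = -8 + 1/(-111) = -8 - 1/111 = -889/111 ≈ -8.0090)
A² = (-889/111)² = 790321/12321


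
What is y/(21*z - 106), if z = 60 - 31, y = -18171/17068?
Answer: -18171/8585204 ≈ -0.0021165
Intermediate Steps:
y = -18171/17068 (y = -18171*1/17068 = -18171/17068 ≈ -1.0646)
z = 29
y/(21*z - 106) = -18171/(17068*(21*29 - 106)) = -18171/(17068*(609 - 106)) = -18171/17068/503 = -18171/17068*1/503 = -18171/8585204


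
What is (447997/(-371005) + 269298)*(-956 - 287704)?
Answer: -5768030474253876/74201 ≈ -7.7735e+10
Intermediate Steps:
(447997/(-371005) + 269298)*(-956 - 287704) = (447997*(-1/371005) + 269298)*(-288660) = (-447997/371005 + 269298)*(-288660) = (99910456493/371005)*(-288660) = -5768030474253876/74201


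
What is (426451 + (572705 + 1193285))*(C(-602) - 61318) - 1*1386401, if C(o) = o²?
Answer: 660111904525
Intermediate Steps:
(426451 + (572705 + 1193285))*(C(-602) - 61318) - 1*1386401 = (426451 + (572705 + 1193285))*((-602)² - 61318) - 1*1386401 = (426451 + 1765990)*(362404 - 61318) - 1386401 = 2192441*301086 - 1386401 = 660113290926 - 1386401 = 660111904525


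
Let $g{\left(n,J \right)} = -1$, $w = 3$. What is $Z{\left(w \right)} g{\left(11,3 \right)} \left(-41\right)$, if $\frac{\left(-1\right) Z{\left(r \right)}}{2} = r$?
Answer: $-246$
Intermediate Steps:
$Z{\left(r \right)} = - 2 r$
$Z{\left(w \right)} g{\left(11,3 \right)} \left(-41\right) = \left(-2\right) 3 \left(-1\right) \left(-41\right) = \left(-6\right) \left(-1\right) \left(-41\right) = 6 \left(-41\right) = -246$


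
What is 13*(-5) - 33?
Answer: -98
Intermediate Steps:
13*(-5) - 33 = -65 - 33 = -98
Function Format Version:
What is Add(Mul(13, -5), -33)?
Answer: -98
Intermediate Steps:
Add(Mul(13, -5), -33) = Add(-65, -33) = -98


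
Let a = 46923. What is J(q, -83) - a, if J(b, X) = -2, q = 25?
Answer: -46925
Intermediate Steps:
J(q, -83) - a = -2 - 1*46923 = -2 - 46923 = -46925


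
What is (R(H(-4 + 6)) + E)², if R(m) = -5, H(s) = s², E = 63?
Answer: 3364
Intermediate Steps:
(R(H(-4 + 6)) + E)² = (-5 + 63)² = 58² = 3364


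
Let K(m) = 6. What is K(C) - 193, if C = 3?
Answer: -187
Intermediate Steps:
K(C) - 193 = 6 - 193 = -187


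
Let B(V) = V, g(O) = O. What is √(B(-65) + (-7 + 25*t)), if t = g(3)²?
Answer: 3*√17 ≈ 12.369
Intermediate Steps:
t = 9 (t = 3² = 9)
√(B(-65) + (-7 + 25*t)) = √(-65 + (-7 + 25*9)) = √(-65 + (-7 + 225)) = √(-65 + 218) = √153 = 3*√17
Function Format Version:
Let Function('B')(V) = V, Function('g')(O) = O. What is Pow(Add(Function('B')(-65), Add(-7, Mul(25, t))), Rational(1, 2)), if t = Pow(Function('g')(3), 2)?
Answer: Mul(3, Pow(17, Rational(1, 2))) ≈ 12.369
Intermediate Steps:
t = 9 (t = Pow(3, 2) = 9)
Pow(Add(Function('B')(-65), Add(-7, Mul(25, t))), Rational(1, 2)) = Pow(Add(-65, Add(-7, Mul(25, 9))), Rational(1, 2)) = Pow(Add(-65, Add(-7, 225)), Rational(1, 2)) = Pow(Add(-65, 218), Rational(1, 2)) = Pow(153, Rational(1, 2)) = Mul(3, Pow(17, Rational(1, 2)))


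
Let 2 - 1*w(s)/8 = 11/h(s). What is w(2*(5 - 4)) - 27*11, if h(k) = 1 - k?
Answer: -193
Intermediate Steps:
w(s) = 16 - 88/(1 - s)
w(2*(5 - 4)) - 27*11 = 8*(9 + 2*(2*(5 - 4)))/(-1 + 2*(5 - 4)) - 27*11 = 8*(9 + 2*(2*1))/(-1 + 2*1) - 297 = 8*(9 + 2*2)/(-1 + 2) - 297 = 8*(9 + 4)/1 - 297 = 8*1*13 - 297 = 104 - 297 = -193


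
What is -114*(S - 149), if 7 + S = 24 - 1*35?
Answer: 19038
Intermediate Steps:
S = -18 (S = -7 + (24 - 1*35) = -7 + (24 - 35) = -7 - 11 = -18)
-114*(S - 149) = -114*(-18 - 149) = -114*(-167) = 19038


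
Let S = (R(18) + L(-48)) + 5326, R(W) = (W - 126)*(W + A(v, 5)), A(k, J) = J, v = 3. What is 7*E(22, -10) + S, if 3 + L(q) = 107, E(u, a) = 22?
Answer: 3100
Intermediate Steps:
L(q) = 104 (L(q) = -3 + 107 = 104)
R(W) = (-126 + W)*(5 + W) (R(W) = (W - 126)*(W + 5) = (-126 + W)*(5 + W))
S = 2946 (S = ((-630 + 18² - 121*18) + 104) + 5326 = ((-630 + 324 - 2178) + 104) + 5326 = (-2484 + 104) + 5326 = -2380 + 5326 = 2946)
7*E(22, -10) + S = 7*22 + 2946 = 154 + 2946 = 3100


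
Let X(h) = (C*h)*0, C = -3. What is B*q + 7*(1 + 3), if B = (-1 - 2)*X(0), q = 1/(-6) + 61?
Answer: 28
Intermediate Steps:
X(h) = 0 (X(h) = -3*h*0 = 0)
q = 365/6 (q = -1/6 + 61 = 365/6 ≈ 60.833)
B = 0 (B = (-1 - 2)*0 = -3*0 = 0)
B*q + 7*(1 + 3) = 0*(365/6) + 7*(1 + 3) = 0 + 7*4 = 0 + 28 = 28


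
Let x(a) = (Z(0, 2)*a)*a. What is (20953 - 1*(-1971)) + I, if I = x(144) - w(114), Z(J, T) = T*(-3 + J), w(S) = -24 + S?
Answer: -101582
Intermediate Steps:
x(a) = -6*a**2 (x(a) = ((2*(-3 + 0))*a)*a = ((2*(-3))*a)*a = (-6*a)*a = -6*a**2)
I = -124506 (I = -6*144**2 - (-24 + 114) = -6*20736 - 1*90 = -124416 - 90 = -124506)
(20953 - 1*(-1971)) + I = (20953 - 1*(-1971)) - 124506 = (20953 + 1971) - 124506 = 22924 - 124506 = -101582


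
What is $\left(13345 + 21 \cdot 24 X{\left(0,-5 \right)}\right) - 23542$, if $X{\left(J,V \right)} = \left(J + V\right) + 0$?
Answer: $-12717$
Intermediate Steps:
$X{\left(J,V \right)} = J + V$
$\left(13345 + 21 \cdot 24 X{\left(0,-5 \right)}\right) - 23542 = \left(13345 + 21 \cdot 24 \left(0 - 5\right)\right) - 23542 = \left(13345 + 504 \left(-5\right)\right) - 23542 = \left(13345 - 2520\right) - 23542 = 10825 - 23542 = -12717$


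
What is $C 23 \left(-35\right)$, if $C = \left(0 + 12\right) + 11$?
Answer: $-18515$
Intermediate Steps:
$C = 23$ ($C = 12 + 11 = 23$)
$C 23 \left(-35\right) = 23 \cdot 23 \left(-35\right) = 529 \left(-35\right) = -18515$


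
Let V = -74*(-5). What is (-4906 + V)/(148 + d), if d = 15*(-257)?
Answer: 4536/3707 ≈ 1.2236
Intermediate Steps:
V = 370
d = -3855
(-4906 + V)/(148 + d) = (-4906 + 370)/(148 - 3855) = -4536/(-3707) = -4536*(-1/3707) = 4536/3707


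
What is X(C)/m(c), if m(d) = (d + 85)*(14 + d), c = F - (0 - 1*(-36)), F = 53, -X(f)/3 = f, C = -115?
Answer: 115/1054 ≈ 0.10911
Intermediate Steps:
X(f) = -3*f
c = 17 (c = 53 - (0 - 1*(-36)) = 53 - (0 + 36) = 53 - 1*36 = 53 - 36 = 17)
m(d) = (14 + d)*(85 + d) (m(d) = (85 + d)*(14 + d) = (14 + d)*(85 + d))
X(C)/m(c) = (-3*(-115))/(1190 + 17² + 99*17) = 345/(1190 + 289 + 1683) = 345/3162 = 345*(1/3162) = 115/1054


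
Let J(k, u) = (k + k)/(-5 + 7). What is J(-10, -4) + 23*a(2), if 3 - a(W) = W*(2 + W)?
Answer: -125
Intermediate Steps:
a(W) = 3 - W*(2 + W)
J(k, u) = k (J(k, u) = (2*k)/2 = (2*k)*(1/2) = k)
J(-10, -4) + 23*a(2) = -10 + 23*(3 - 1*2**2 - 2*2) = -10 + 23*(3 - 1*4 - 4) = -10 + 23*(3 - 4 - 4) = -10 + 23*(-5) = -10 - 115 = -125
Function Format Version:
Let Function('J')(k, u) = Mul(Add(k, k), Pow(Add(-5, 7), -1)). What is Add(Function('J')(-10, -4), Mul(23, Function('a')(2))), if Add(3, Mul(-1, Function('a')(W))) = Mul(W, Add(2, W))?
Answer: -125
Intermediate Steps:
Function('a')(W) = Add(3, Mul(-1, W, Add(2, W))) (Function('a')(W) = Add(3, Mul(-1, Mul(W, Add(2, W)))) = Add(3, Mul(-1, W, Add(2, W))))
Function('J')(k, u) = k (Function('J')(k, u) = Mul(Mul(2, k), Pow(2, -1)) = Mul(Mul(2, k), Rational(1, 2)) = k)
Add(Function('J')(-10, -4), Mul(23, Function('a')(2))) = Add(-10, Mul(23, Add(3, Mul(-1, Pow(2, 2)), Mul(-2, 2)))) = Add(-10, Mul(23, Add(3, Mul(-1, 4), -4))) = Add(-10, Mul(23, Add(3, -4, -4))) = Add(-10, Mul(23, -5)) = Add(-10, -115) = -125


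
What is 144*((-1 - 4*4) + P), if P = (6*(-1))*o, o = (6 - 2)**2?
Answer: -16272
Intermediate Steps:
o = 16 (o = 4**2 = 16)
P = -96 (P = (6*(-1))*16 = -6*16 = -96)
144*((-1 - 4*4) + P) = 144*((-1 - 4*4) - 96) = 144*((-1 - 16) - 96) = 144*(-17 - 96) = 144*(-113) = -16272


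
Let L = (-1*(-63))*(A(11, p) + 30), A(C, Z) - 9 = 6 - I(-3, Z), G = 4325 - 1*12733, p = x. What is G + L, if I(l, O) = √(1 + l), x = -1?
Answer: -5573 - 63*I*√2 ≈ -5573.0 - 89.095*I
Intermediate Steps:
p = -1
G = -8408 (G = 4325 - 12733 = -8408)
A(C, Z) = 15 - I*√2 (A(C, Z) = 9 + (6 - √(1 - 3)) = 9 + (6 - √(-2)) = 9 + (6 - I*√2) = 15 - I*√2)
L = 2835 - 63*I*√2 (L = (-1*(-63))*((15 - I*√2) + 30) = 63*(45 - I*√2) = 2835 - 63*I*√2 ≈ 2835.0 - 89.095*I)
G + L = -8408 + (2835 - 63*I*√2) = -5573 - 63*I*√2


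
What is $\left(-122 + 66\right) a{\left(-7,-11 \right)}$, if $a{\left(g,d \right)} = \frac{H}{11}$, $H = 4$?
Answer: $- \frac{224}{11} \approx -20.364$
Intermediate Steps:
$a{\left(g,d \right)} = \frac{4}{11}$
$\left(-122 + 66\right) a{\left(-7,-11 \right)} = \left(-122 + 66\right) \frac{4}{11} = \left(-56\right) \frac{4}{11} = - \frac{224}{11}$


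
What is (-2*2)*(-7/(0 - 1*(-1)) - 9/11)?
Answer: 344/11 ≈ 31.273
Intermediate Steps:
(-2*2)*(-7/(0 - 1*(-1)) - 9/11) = -4*(-7/(0 + 1) - 9*1/11) = -4*(-7/1 - 9/11) = -4*(-7*1 - 9/11) = -4*(-7 - 9/11) = -4*(-86/11) = 344/11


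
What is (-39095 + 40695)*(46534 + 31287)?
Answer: 124513600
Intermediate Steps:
(-39095 + 40695)*(46534 + 31287) = 1600*77821 = 124513600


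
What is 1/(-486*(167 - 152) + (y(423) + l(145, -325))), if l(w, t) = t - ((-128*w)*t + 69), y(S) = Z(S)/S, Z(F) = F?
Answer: -1/6039683 ≈ -1.6557e-7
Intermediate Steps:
y(S) = 1 (y(S) = S/S = 1)
l(w, t) = -69 + t + 128*t*w (l(w, t) = t - (-128*t*w + 69) = t - (69 - 128*t*w) = t + (-69 + 128*t*w) = -69 + t + 128*t*w)
1/(-486*(167 - 152) + (y(423) + l(145, -325))) = 1/(-486*(167 - 152) + (1 + (-69 - 325 + 128*(-325)*145))) = 1/(-486*15 + (1 + (-69 - 325 - 6032000))) = 1/(-7290 + (1 - 6032394)) = 1/(-7290 - 6032393) = 1/(-6039683) = -1/6039683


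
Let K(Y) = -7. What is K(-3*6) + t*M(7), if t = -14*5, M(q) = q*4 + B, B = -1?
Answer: -1897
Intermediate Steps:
M(q) = -1 + 4*q (M(q) = q*4 - 1 = 4*q - 1 = -1 + 4*q)
t = -70
K(-3*6) + t*M(7) = -7 - 70*(-1 + 4*7) = -7 - 70*(-1 + 28) = -7 - 70*27 = -7 - 1890 = -1897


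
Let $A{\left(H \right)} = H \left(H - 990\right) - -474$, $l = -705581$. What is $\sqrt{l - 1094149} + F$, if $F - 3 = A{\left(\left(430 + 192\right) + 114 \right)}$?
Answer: $-186467 + 3 i \sqrt{199970} \approx -1.8647 \cdot 10^{5} + 1341.5 i$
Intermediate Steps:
$A{\left(H \right)} = 474 + H \left(-990 + H\right)$ ($A{\left(H \right)} = H \left(-990 + H\right) + 474 = 474 + H \left(-990 + H\right)$)
$F = -186467$ ($F = 3 + \left(474 + \left(\left(430 + 192\right) + 114\right)^{2} - 990 \left(\left(430 + 192\right) + 114\right)\right) = 3 + \left(474 + \left(622 + 114\right)^{2} - 990 \left(622 + 114\right)\right) = 3 + \left(474 + 736^{2} - 728640\right) = 3 + \left(474 + 541696 - 728640\right) = 3 - 186470 = -186467$)
$\sqrt{l - 1094149} + F = \sqrt{-705581 - 1094149} - 186467 = \sqrt{-1799730} - 186467 = 3 i \sqrt{199970} - 186467 = -186467 + 3 i \sqrt{199970}$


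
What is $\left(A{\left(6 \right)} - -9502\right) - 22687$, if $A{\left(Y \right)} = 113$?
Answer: $-13072$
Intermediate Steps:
$\left(A{\left(6 \right)} - -9502\right) - 22687 = \left(113 - -9502\right) - 22687 = \left(113 + \left(-4084 + 13586\right)\right) - 22687 = \left(113 + 9502\right) - 22687 = 9615 - 22687 = -13072$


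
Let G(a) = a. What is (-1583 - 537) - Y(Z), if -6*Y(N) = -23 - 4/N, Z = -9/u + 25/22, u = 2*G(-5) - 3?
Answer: -2221911/1046 ≈ -2124.2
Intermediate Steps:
u = -13 (u = 2*(-5) - 3 = -10 - 3 = -13)
Z = 523/286 (Z = -9/(-13) + 25/22 = -9*(-1/13) + 25*(1/22) = 9/13 + 25/22 = 523/286 ≈ 1.8287)
Y(N) = 23/6 + 2/(3*N) (Y(N) = -(-23 - 4/N)/6 = 23/6 + 2/(3*N))
(-1583 - 537) - Y(Z) = (-1583 - 537) - (4 + 23*(523/286))/(6*523/286) = -2120 - 286*(4 + 12029/286)/(6*523) = -2120 - 286*13173/(6*523*286) = -2120 - 1*4391/1046 = -2120 - 4391/1046 = -2221911/1046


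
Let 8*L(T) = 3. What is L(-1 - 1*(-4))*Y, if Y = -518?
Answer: -777/4 ≈ -194.25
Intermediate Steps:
L(T) = 3/8 (L(T) = (1/8)*3 = 3/8)
L(-1 - 1*(-4))*Y = (3/8)*(-518) = -777/4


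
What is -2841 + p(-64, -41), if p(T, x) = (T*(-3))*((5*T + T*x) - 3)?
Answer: 438951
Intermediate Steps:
p(T, x) = -3*T*(-3 + 5*T + T*x) (p(T, x) = (-3*T)*(-3 + 5*T + T*x) = -3*T*(-3 + 5*T + T*x))
-2841 + p(-64, -41) = -2841 + 3*(-64)*(3 - 5*(-64) - 1*(-64)*(-41)) = -2841 + 3*(-64)*(3 + 320 - 2624) = -2841 + 3*(-64)*(-2301) = -2841 + 441792 = 438951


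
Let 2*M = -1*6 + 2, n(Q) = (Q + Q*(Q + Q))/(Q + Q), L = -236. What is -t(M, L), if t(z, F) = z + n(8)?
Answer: -13/2 ≈ -6.5000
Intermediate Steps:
n(Q) = (Q + 2*Q²)/(2*Q) (n(Q) = (Q + Q*(2*Q))/((2*Q)) = (Q + 2*Q²)*(1/(2*Q)) = (Q + 2*Q²)/(2*Q))
M = -2 (M = (-1*6 + 2)/2 = (-6 + 2)/2 = (½)*(-4) = -2)
t(z, F) = 17/2 + z (t(z, F) = z + (½ + 8) = z + 17/2 = 17/2 + z)
-t(M, L) = -(17/2 - 2) = -1*13/2 = -13/2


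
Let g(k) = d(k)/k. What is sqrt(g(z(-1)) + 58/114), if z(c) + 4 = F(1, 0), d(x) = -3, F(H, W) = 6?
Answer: I*sqrt(12882)/114 ≈ 0.9956*I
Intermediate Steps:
z(c) = 2 (z(c) = -4 + 6 = 2)
g(k) = -3/k
sqrt(g(z(-1)) + 58/114) = sqrt(-3/2 + 58/114) = sqrt(-3*1/2 + 58*(1/114)) = sqrt(-3/2 + 29/57) = sqrt(-113/114) = I*sqrt(12882)/114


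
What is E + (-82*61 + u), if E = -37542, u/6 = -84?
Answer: -43048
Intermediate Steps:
u = -504 (u = 6*(-84) = -504)
E + (-82*61 + u) = -37542 + (-82*61 - 504) = -37542 + (-5002 - 504) = -37542 - 5506 = -43048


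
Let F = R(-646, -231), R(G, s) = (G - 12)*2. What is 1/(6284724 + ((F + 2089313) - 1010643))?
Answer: 1/7362078 ≈ 1.3583e-7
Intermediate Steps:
R(G, s) = -24 + 2*G (R(G, s) = (-12 + G)*2 = -24 + 2*G)
F = -1316 (F = -24 + 2*(-646) = -24 - 1292 = -1316)
1/(6284724 + ((F + 2089313) - 1010643)) = 1/(6284724 + ((-1316 + 2089313) - 1010643)) = 1/(6284724 + (2087997 - 1010643)) = 1/(6284724 + 1077354) = 1/7362078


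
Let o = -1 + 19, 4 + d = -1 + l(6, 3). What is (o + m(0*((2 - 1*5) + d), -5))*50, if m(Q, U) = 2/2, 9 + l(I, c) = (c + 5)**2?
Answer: 950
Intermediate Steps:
l(I, c) = -9 + (5 + c)**2 (l(I, c) = -9 + (c + 5)**2 = -9 + (5 + c)**2)
d = 50 (d = -4 + (-1 + (-9 + (5 + 3)**2)) = -4 + (-1 + (-9 + 8**2)) = -4 + (-1 + (-9 + 64)) = -4 + (-1 + 55) = -4 + 54 = 50)
m(Q, U) = 1 (m(Q, U) = 2*(1/2) = 1)
o = 18
(o + m(0*((2 - 1*5) + d), -5))*50 = (18 + 1)*50 = 19*50 = 950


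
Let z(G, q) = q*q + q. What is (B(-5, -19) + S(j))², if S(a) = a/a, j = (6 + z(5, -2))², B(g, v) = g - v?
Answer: 225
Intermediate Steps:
z(G, q) = q + q² (z(G, q) = q² + q = q + q²)
j = 64 (j = (6 - 2*(1 - 2))² = (6 - 2*(-1))² = (6 + 2)² = 8² = 64)
S(a) = 1
(B(-5, -19) + S(j))² = ((-5 - 1*(-19)) + 1)² = ((-5 + 19) + 1)² = (14 + 1)² = 15² = 225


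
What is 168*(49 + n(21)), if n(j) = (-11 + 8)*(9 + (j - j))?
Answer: 3696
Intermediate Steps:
n(j) = -27 (n(j) = -3*(9 + 0) = -3*9 = -27)
168*(49 + n(21)) = 168*(49 - 27) = 168*22 = 3696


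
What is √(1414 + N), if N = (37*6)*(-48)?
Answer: I*√9242 ≈ 96.135*I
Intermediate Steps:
N = -10656 (N = 222*(-48) = -10656)
√(1414 + N) = √(1414 - 10656) = √(-9242) = I*√9242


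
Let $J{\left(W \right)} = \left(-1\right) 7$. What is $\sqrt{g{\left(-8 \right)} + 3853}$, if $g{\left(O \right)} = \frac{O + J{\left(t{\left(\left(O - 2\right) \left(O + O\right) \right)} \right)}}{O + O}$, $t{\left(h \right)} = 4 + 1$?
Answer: $\frac{\sqrt{61663}}{4} \approx 62.08$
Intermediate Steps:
$t{\left(h \right)} = 5$
$J{\left(W \right)} = -7$
$g{\left(O \right)} = \frac{-7 + O}{2 O}$ ($g{\left(O \right)} = \frac{O - 7}{O + O} = \frac{-7 + O}{2 O}$)
$\sqrt{g{\left(-8 \right)} + 3853} = \sqrt{\frac{-7 - 8}{2 \left(-8\right)} + 3853} = \sqrt{\frac{1}{2} \left(- \frac{1}{8}\right) \left(-15\right) + 3853} = \sqrt{\frac{15}{16} + 3853} = \sqrt{\frac{61663}{16}} = \frac{\sqrt{61663}}{4}$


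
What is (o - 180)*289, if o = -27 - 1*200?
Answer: -117623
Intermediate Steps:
o = -227 (o = -27 - 200 = -227)
(o - 180)*289 = (-227 - 180)*289 = -407*289 = -117623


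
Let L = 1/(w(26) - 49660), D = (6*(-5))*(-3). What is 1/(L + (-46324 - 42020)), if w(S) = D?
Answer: -49570/4379212081 ≈ -1.1319e-5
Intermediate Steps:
D = 90 (D = -30*(-3) = 90)
w(S) = 90
L = -1/49570 (L = 1/(90 - 49660) = 1/(-49570) = -1/49570 ≈ -2.0173e-5)
1/(L + (-46324 - 42020)) = 1/(-1/49570 + (-46324 - 42020)) = 1/(-1/49570 - 88344) = 1/(-4379212081/49570) = -49570/4379212081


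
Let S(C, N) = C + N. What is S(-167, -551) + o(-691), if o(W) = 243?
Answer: -475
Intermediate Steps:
S(-167, -551) + o(-691) = (-167 - 551) + 243 = -718 + 243 = -475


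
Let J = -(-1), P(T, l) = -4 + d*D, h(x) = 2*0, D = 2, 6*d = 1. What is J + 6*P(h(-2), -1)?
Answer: -21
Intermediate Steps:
d = ⅙ (d = (⅙)*1 = ⅙ ≈ 0.16667)
h(x) = 0
P(T, l) = -11/3 (P(T, l) = -4 + (⅙)*2 = -4 + ⅓ = -11/3)
J = 1 (J = -1*(-1) = 1)
J + 6*P(h(-2), -1) = 1 + 6*(-11/3) = 1 - 22 = -21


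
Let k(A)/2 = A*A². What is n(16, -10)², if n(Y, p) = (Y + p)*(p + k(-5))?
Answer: 2433600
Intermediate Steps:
k(A) = 2*A³ (k(A) = 2*(A*A²) = 2*A³)
n(Y, p) = (-250 + p)*(Y + p) (n(Y, p) = (Y + p)*(p + 2*(-5)³) = (Y + p)*(p + 2*(-125)) = (Y + p)*(p - 250) = (Y + p)*(-250 + p) = (-250 + p)*(Y + p))
n(16, -10)² = ((-10)² - 250*16 - 250*(-10) + 16*(-10))² = (100 - 4000 + 2500 - 160)² = (-1560)² = 2433600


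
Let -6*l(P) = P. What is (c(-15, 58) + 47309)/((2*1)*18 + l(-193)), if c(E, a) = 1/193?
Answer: 54783828/78937 ≈ 694.02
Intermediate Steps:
c(E, a) = 1/193
l(P) = -P/6
(c(-15, 58) + 47309)/((2*1)*18 + l(-193)) = (1/193 + 47309)/((2*1)*18 - ⅙*(-193)) = 9130638/(193*(2*18 + 193/6)) = 9130638/(193*(36 + 193/6)) = 9130638/(193*(409/6)) = (9130638/193)*(6/409) = 54783828/78937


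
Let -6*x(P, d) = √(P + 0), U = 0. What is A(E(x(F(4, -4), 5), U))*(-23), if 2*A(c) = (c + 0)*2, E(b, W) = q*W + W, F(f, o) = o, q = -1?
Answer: 0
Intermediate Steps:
x(P, d) = -√P/6 (x(P, d) = -√(P + 0)/6 = -√P/6)
E(b, W) = 0 (E(b, W) = -W + W = 0)
A(c) = c (A(c) = ((c + 0)*2)/2 = (c*2)/2 = (2*c)/2 = c)
A(E(x(F(4, -4), 5), U))*(-23) = 0*(-23) = 0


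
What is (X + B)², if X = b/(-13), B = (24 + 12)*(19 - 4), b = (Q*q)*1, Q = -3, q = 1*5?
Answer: 49491225/169 ≈ 2.9285e+5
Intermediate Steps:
q = 5
b = -15 (b = -3*5*1 = -15*1 = -15)
B = 540 (B = 36*15 = 540)
X = 15/13 (X = -15/(-13) = -15*(-1/13) = 15/13 ≈ 1.1538)
(X + B)² = (15/13 + 540)² = (7035/13)² = 49491225/169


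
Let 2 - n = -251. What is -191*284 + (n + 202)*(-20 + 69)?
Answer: -31949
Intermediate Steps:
n = 253 (n = 2 - 1*(-251) = 2 + 251 = 253)
-191*284 + (n + 202)*(-20 + 69) = -191*284 + (253 + 202)*(-20 + 69) = -54244 + 455*49 = -54244 + 22295 = -31949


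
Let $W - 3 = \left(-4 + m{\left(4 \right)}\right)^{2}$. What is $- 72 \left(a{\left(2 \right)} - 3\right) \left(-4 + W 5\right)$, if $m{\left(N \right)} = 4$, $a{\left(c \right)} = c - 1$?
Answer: $1584$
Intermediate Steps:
$a{\left(c \right)} = -1 + c$
$W = 3$ ($W = 3 + \left(-4 + 4\right)^{2} = 3 + 0^{2} = 3 + 0 = 3$)
$- 72 \left(a{\left(2 \right)} - 3\right) \left(-4 + W 5\right) = - 72 \left(\left(-1 + 2\right) - 3\right) \left(-4 + 3 \cdot 5\right) = - 72 \left(1 - 3\right) \left(-4 + 15\right) = \left(-72\right) \left(-2\right) 11 = 144 \cdot 11 = 1584$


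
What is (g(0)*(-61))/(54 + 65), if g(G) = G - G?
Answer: 0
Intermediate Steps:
g(G) = 0
(g(0)*(-61))/(54 + 65) = (0*(-61))/(54 + 65) = 0/119 = 0*(1/119) = 0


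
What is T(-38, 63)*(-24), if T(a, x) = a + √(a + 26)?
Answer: 912 - 48*I*√3 ≈ 912.0 - 83.138*I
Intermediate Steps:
T(a, x) = a + √(26 + a)
T(-38, 63)*(-24) = (-38 + √(26 - 38))*(-24) = (-38 + √(-12))*(-24) = (-38 + 2*I*√3)*(-24) = 912 - 48*I*√3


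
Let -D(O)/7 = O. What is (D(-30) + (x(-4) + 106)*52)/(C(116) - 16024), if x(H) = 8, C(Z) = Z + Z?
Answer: -1023/2632 ≈ -0.38868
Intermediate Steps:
D(O) = -7*O
C(Z) = 2*Z
(D(-30) + (x(-4) + 106)*52)/(C(116) - 16024) = (-7*(-30) + (8 + 106)*52)/(2*116 - 16024) = (210 + 114*52)/(232 - 16024) = (210 + 5928)/(-15792) = 6138*(-1/15792) = -1023/2632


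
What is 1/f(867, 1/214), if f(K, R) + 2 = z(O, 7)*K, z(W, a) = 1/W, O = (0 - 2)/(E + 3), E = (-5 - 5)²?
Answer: -2/89305 ≈ -2.2395e-5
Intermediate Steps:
E = 100 (E = (-10)² = 100)
O = -2/103 (O = (0 - 2)/(100 + 3) = -2/103 ≈ -0.019417)
f(K, R) = -2 - 103*K/2 (f(K, R) = -2 + K/(-2/103) = -2 - 103*K/2)
1/f(867, 1/214) = 1/(-2 - 103/2*867) = 1/(-2 - 89301/2) = 1/(-89305/2) = -2/89305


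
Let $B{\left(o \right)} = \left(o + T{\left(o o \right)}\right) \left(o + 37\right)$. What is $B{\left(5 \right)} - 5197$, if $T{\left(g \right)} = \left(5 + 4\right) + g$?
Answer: $-3559$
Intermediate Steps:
$T{\left(g \right)} = 9 + g$
$B{\left(o \right)} = \left(37 + o\right) \left(9 + o + o^{2}\right)$ ($B{\left(o \right)} = \left(o + \left(9 + o o\right)\right) \left(o + 37\right) = \left(o + \left(9 + o^{2}\right)\right) \left(37 + o\right) = \left(9 + o + o^{2}\right) \left(37 + o\right) = \left(37 + o\right) \left(9 + o + o^{2}\right)$)
$B{\left(5 \right)} - 5197 = \left(333 + 5^{3} + 38 \cdot 5^{2} + 46 \cdot 5\right) - 5197 = \left(333 + 125 + 38 \cdot 25 + 230\right) - 5197 = \left(333 + 125 + 950 + 230\right) - 5197 = 1638 - 5197 = -3559$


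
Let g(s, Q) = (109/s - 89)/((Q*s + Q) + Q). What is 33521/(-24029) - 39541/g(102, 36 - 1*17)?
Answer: 191500439979479/215516101 ≈ 8.8857e+5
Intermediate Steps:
g(s, Q) = (-89 + 109/s)/(2*Q + Q*s) (g(s, Q) = (-89 + 109/s)/((Q + Q*s) + Q) = (-89 + 109/s)/(2*Q + Q*s))
33521/(-24029) - 39541/g(102, 36 - 1*17) = 33521/(-24029) - 39541*102*(2 + 102)*(36 - 1*17)/(109 - 89*102) = 33521*(-1/24029) - 39541*10608*(36 - 17)/(109 - 9078) = -33521/24029 - 39541/((1/102)*(1/104)*(-8969)/19) = -33521/24029 - 39541/((1/19)*(1/102)*(1/104)*(-8969)) = -33521/24029 - 39541/(-8969/201552) = -33521/24029 - 39541*(-201552/8969) = -33521/24029 + 7969567632/8969 = 191500439979479/215516101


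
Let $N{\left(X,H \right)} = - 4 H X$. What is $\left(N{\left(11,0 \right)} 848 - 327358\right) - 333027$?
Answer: $-660385$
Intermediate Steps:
$N{\left(X,H \right)} = - 4 H X$
$\left(N{\left(11,0 \right)} 848 - 327358\right) - 333027 = \left(\left(-4\right) 0 \cdot 11 \cdot 848 - 327358\right) - 333027 = \left(0 \cdot 848 - 327358\right) - 333027 = \left(0 - 327358\right) - 333027 = -327358 - 333027 = -660385$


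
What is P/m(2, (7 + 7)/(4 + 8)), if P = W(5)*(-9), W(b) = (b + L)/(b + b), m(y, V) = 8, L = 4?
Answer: -81/80 ≈ -1.0125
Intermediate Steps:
W(b) = (4 + b)/(2*b) (W(b) = (b + 4)/(b + b) = (4 + b)/((2*b)) = (4 + b)*(1/(2*b)) = (4 + b)/(2*b))
P = -81/10 (P = ((½)*(4 + 5)/5)*(-9) = ((½)*(⅕)*9)*(-9) = (9/10)*(-9) = -81/10 ≈ -8.1000)
P/m(2, (7 + 7)/(4 + 8)) = -81/10/8 = (⅛)*(-81/10) = -81/80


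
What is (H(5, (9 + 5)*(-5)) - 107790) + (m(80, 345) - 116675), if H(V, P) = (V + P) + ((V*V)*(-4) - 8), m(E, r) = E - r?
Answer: -224903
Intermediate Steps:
H(V, P) = -8 + P + V - 4*V**2 (H(V, P) = (P + V) + (V**2*(-4) - 8) = (P + V) + (-4*V**2 - 8) = (P + V) + (-8 - 4*V**2) = -8 + P + V - 4*V**2)
(H(5, (9 + 5)*(-5)) - 107790) + (m(80, 345) - 116675) = ((-8 + (9 + 5)*(-5) + 5 - 4*5**2) - 107790) + ((80 - 1*345) - 116675) = ((-8 + 14*(-5) + 5 - 4*25) - 107790) + ((80 - 345) - 116675) = ((-8 - 70 + 5 - 100) - 107790) + (-265 - 116675) = (-173 - 107790) - 116940 = -107963 - 116940 = -224903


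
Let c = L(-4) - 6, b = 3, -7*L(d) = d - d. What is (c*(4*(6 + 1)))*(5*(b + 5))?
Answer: -6720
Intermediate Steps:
L(d) = 0 (L(d) = -(d - d)/7 = -⅐*0 = 0)
c = -6 (c = 0 - 6 = -6)
(c*(4*(6 + 1)))*(5*(b + 5)) = (-24*(6 + 1))*(5*(3 + 5)) = (-24*7)*(5*8) = -6*28*40 = -168*40 = -6720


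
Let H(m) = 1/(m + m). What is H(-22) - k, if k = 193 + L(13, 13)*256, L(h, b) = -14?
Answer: 149203/44 ≈ 3391.0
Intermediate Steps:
k = -3391 (k = 193 - 14*256 = 193 - 3584 = -3391)
H(m) = 1/(2*m)
H(-22) - k = (½)/(-22) - 1*(-3391) = (½)*(-1/22) + 3391 = -1/44 + 3391 = 149203/44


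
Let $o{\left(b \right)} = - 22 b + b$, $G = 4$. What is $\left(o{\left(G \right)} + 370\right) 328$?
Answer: $93808$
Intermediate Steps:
$o{\left(b \right)} = - 21 b$
$\left(o{\left(G \right)} + 370\right) 328 = \left(\left(-21\right) 4 + 370\right) 328 = \left(-84 + 370\right) 328 = 286 \cdot 328 = 93808$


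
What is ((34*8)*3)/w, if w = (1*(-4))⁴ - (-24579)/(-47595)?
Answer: 12945840/4053247 ≈ 3.1939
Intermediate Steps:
w = 4053247/15865 (w = (-4)⁴ - (-24579)*(-1)/47595 = 256 - 1*8193/15865 = 256 - 8193/15865 = 4053247/15865 ≈ 255.48)
((34*8)*3)/w = ((34*8)*3)/(4053247/15865) = (272*3)*(15865/4053247) = 816*(15865/4053247) = 12945840/4053247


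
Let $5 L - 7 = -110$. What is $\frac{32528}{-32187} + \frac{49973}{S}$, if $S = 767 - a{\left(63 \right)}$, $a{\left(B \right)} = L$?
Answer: $\frac{719482681}{11522946} \approx 62.439$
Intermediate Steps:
$L = - \frac{103}{5}$ ($L = \frac{7}{5} + \frac{1}{5} \left(-110\right) = \frac{7}{5} - 22 = - \frac{103}{5} \approx -20.6$)
$a{\left(B \right)} = - \frac{103}{5}$
$S = \frac{3938}{5}$ ($S = 767 - - \frac{103}{5} = 767 + \frac{103}{5} = \frac{3938}{5} \approx 787.6$)
$\frac{32528}{-32187} + \frac{49973}{S} = \frac{32528}{-32187} + \frac{49973}{\frac{3938}{5}} = 32528 \left(- \frac{1}{32187}\right) + 49973 \cdot \frac{5}{3938} = - \frac{32528}{32187} + \frac{22715}{358} = \frac{719482681}{11522946}$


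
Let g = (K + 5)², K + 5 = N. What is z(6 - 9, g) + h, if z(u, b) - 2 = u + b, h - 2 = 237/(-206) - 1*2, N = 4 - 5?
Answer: -237/206 ≈ -1.1505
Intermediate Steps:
N = -1
h = -237/206 (h = 2 + (237/(-206) - 1*2) = 2 + (237*(-1/206) - 2) = 2 + (-237/206 - 2) = 2 - 649/206 = -237/206 ≈ -1.1505)
K = -6 (K = -5 - 1 = -6)
g = 1 (g = (-6 + 5)² = (-1)² = 1)
z(u, b) = 2 + b + u (z(u, b) = 2 + (u + b) = 2 + (b + u) = 2 + b + u)
z(6 - 9, g) + h = (2 + 1 + (6 - 9)) - 237/206 = (2 + 1 - 3) - 237/206 = 0 - 237/206 = -237/206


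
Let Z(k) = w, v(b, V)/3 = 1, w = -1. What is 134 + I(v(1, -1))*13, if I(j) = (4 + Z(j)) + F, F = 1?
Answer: 186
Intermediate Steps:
v(b, V) = 3 (v(b, V) = 3*1 = 3)
Z(k) = -1
I(j) = 4 (I(j) = (4 - 1) + 1 = 3 + 1 = 4)
134 + I(v(1, -1))*13 = 134 + 4*13 = 134 + 52 = 186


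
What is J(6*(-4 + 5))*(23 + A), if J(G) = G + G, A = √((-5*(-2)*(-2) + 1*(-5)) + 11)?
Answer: 276 + 12*I*√14 ≈ 276.0 + 44.9*I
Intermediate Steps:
A = I*√14 (A = √((10*(-2) - 5) + 11) = √((-20 - 5) + 11) = √(-25 + 11) = √(-14) = I*√14 ≈ 3.7417*I)
J(G) = 2*G
J(6*(-4 + 5))*(23 + A) = (2*(6*(-4 + 5)))*(23 + I*√14) = (2*(6*1))*(23 + I*√14) = (2*6)*(23 + I*√14) = 12*(23 + I*√14) = 276 + 12*I*√14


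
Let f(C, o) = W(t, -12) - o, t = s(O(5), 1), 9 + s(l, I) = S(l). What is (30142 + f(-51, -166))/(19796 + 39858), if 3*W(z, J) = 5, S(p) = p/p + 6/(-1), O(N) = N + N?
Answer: 90929/178962 ≈ 0.50809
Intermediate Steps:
O(N) = 2*N
S(p) = -5 (S(p) = 1 + 6*(-1) = 1 - 6 = -5)
s(l, I) = -14 (s(l, I) = -9 - 5 = -14)
t = -14
W(z, J) = 5/3 (W(z, J) = (1/3)*5 = 5/3)
f(C, o) = 5/3 - o
(30142 + f(-51, -166))/(19796 + 39858) = (30142 + (5/3 - 1*(-166)))/(19796 + 39858) = (30142 + (5/3 + 166))/59654 = (30142 + 503/3)*(1/59654) = (90929/3)*(1/59654) = 90929/178962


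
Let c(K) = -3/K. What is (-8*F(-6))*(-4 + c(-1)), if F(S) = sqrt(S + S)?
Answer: 16*I*sqrt(3) ≈ 27.713*I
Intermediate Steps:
F(S) = sqrt(2)*sqrt(S) (F(S) = sqrt(2*S) = sqrt(2)*sqrt(S))
(-8*F(-6))*(-4 + c(-1)) = (-8*sqrt(2)*sqrt(-6))*(-4 - 3/(-1)) = (-8*sqrt(2)*I*sqrt(6))*(-4 - 3*(-1)) = (-16*I*sqrt(3))*(-4 + 3) = -16*I*sqrt(3)*(-1) = 16*I*sqrt(3)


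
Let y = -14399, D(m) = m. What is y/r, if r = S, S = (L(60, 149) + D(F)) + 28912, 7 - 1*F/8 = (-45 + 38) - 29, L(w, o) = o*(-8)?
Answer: -14399/28064 ≈ -0.51308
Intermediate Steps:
L(w, o) = -8*o
F = 344 (F = 56 - 8*((-45 + 38) - 29) = 56 - 8*(-7 - 29) = 56 - 8*(-36) = 56 + 288 = 344)
S = 28064 (S = (-8*149 + 344) + 28912 = (-1192 + 344) + 28912 = -848 + 28912 = 28064)
r = 28064
y/r = -14399/28064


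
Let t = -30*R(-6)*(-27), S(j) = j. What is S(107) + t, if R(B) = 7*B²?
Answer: 204227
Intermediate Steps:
t = 204120 (t = -210*(-6)²*(-27) = -210*36*(-27) = -30*252*(-27) = -7560*(-27) = 204120)
S(107) + t = 107 + 204120 = 204227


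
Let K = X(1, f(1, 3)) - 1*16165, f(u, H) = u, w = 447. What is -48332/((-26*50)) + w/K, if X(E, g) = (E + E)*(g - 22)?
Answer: 195683906/5267275 ≈ 37.151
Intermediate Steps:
X(E, g) = 2*E*(-22 + g) (X(E, g) = (2*E)*(-22 + g) = 2*E*(-22 + g))
K = -16207 (K = 2*1*(-22 + 1) - 1*16165 = 2*1*(-21) - 16165 = -42 - 16165 = -16207)
-48332/((-26*50)) + w/K = -48332/((-26*50)) + 447/(-16207) = -48332/(-1300) + 447*(-1/16207) = -48332*(-1/1300) - 447/16207 = 12083/325 - 447/16207 = 195683906/5267275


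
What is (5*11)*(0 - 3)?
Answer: -165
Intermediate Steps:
(5*11)*(0 - 3) = 55*(-3) = -165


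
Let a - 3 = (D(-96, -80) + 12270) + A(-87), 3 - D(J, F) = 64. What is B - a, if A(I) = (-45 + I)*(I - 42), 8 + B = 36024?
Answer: 6776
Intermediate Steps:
B = 36016 (B = -8 + 36024 = 36016)
D(J, F) = -61 (D(J, F) = 3 - 1*64 = 3 - 64 = -61)
A(I) = (-45 + I)*(-42 + I)
a = 29240 (a = 3 + ((-61 + 12270) + (1890 + (-87)² - 87*(-87))) = 3 + (12209 + (1890 + 7569 + 7569)) = 3 + (12209 + 17028) = 3 + 29237 = 29240)
B - a = 36016 - 1*29240 = 36016 - 29240 = 6776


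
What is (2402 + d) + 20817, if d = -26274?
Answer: -3055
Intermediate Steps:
(2402 + d) + 20817 = (2402 - 26274) + 20817 = -23872 + 20817 = -3055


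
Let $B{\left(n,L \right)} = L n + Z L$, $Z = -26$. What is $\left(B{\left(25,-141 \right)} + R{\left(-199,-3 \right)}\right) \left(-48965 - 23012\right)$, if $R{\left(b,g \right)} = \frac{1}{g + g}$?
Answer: $- \frac{60820565}{6} \approx -1.0137 \cdot 10^{7}$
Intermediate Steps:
$B{\left(n,L \right)} = - 26 L + L n$ ($B{\left(n,L \right)} = L n - 26 L = - 26 L + L n$)
$R{\left(b,g \right)} = \frac{1}{2 g}$
$\left(B{\left(25,-141 \right)} + R{\left(-199,-3 \right)}\right) \left(-48965 - 23012\right) = \left(- 141 \left(-26 + 25\right) + \frac{1}{2 \left(-3\right)}\right) \left(-48965 - 23012\right) = \left(\left(-141\right) \left(-1\right) + \frac{1}{2} \left(- \frac{1}{3}\right)\right) \left(-71977\right) = \left(141 - \frac{1}{6}\right) \left(-71977\right) = \frac{845}{6} \left(-71977\right) = - \frac{60820565}{6}$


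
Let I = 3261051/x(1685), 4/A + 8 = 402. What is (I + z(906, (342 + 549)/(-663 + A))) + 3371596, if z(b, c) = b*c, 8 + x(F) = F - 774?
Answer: 132642702308455/39313309 ≈ 3.3740e+6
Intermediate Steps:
x(F) = -782 + F (x(F) = -8 + (F - 774) = -8 + (-774 + F) = -782 + F)
A = 2/197 (A = 4/(-8 + 402) = 4/394 = 4*(1/394) = 2/197 ≈ 0.010152)
I = 1087017/301 (I = 3261051/(-782 + 1685) = 3261051/903 = 3261051*(1/903) = 1087017/301 ≈ 3611.4)
(I + z(906, (342 + 549)/(-663 + A))) + 3371596 = (1087017/301 + 906*((342 + 549)/(-663 + 2/197))) + 3371596 = (1087017/301 + 906*(891/(-130609/197))) + 3371596 = (1087017/301 + 906*(891*(-197/130609))) + 3371596 = (1087017/301 + 906*(-175527/130609)) + 3371596 = (1087017/301 - 159027462/130609) + 3371596 = 94106937291/39313309 + 3371596 = 132642702308455/39313309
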